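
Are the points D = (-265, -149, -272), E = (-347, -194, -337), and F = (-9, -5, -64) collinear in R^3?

DE = (-82, -45, -65), DF = (256, 144, 208).
DE × DF = (0, 416, -288).
The cross product is nonzero, so the points do not lie on one line.

No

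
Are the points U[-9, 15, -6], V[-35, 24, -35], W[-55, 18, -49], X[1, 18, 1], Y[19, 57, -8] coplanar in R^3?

The plane through U, V, W has normal n = UV × UW = (-300, 216, 336) and equation n·P = 3924.
Checking the remaining points: n·X = 3924, n·Y = 3924.
All equal 3924, so all 5 points lie in one plane.

Yes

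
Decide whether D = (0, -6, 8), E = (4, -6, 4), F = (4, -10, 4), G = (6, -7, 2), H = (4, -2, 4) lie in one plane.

The plane through D, E, F has normal n = DE × DF = (-16, 0, -16) and equation n·P = -128.
Checking the remaining points: n·G = -128, n·H = -128.
All equal -128, so all 5 points lie in one plane.

Yes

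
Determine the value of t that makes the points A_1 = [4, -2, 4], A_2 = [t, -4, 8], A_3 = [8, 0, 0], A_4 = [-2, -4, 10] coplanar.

0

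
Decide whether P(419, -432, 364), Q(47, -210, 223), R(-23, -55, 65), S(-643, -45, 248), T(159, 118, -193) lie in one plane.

Yes

The plane through P, Q, R has normal n = PQ × PR = (-13221, -48906, -42120) and equation n·X = 256113.
Checking the remaining points: n·S = 256113, n·T = 256113.
All equal 256113, so all 5 points lie in one plane.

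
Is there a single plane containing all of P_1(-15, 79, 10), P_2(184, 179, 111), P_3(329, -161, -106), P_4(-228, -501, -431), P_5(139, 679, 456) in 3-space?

Yes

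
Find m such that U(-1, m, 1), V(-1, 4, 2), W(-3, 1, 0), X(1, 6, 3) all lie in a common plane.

Coplanarity ⇔ det[UV; UW; UX] = 0.
Expanding, this is linear in m: (2)m + (-6) = 0.
So m = 3.

3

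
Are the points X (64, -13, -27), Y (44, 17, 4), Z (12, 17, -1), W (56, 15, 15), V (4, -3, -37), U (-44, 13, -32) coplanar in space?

No

The plane through X, Y, Z has normal n = XY × XZ = (-150, -1092, 960) and equation n·P = -21324.
Checking the remaining points: n·W = -10380, n·V = -32844, n·U = -38316.
Since n·W = -10380 ≠ -21324, W is off the plane and the points are not all coplanar.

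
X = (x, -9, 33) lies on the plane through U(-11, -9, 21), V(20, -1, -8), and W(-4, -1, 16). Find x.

-23

The plane through U, V, W has equation 192x − 48y + 192z = 2352.
Substituting X: (192)x + (6768) = 2352, so x = -23.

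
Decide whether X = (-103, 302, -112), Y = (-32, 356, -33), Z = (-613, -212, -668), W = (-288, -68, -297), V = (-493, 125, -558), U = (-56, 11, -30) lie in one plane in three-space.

No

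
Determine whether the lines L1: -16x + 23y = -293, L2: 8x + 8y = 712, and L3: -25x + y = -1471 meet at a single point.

The three lines meet at one point iff the augmented coefficient matrix [aᵢ bᵢ cᵢ] has rank < 3, i.e. its determinant vanishes.
Here the determinant is 0.
It vanishes, so the lines are concurrent at (60, 29).

Yes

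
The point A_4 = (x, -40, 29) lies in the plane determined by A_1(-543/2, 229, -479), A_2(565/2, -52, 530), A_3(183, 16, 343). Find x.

The plane through A_1, A_2, A_3 has equation −16065x + (6405/2)y + (19425/2)z = 885465/2.
Substituting A_4: (-16065)x + (307125/2) = 885465/2, so x = -18.

-18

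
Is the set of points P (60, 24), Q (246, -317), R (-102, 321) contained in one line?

PQ = (186, -341), PR = (-162, 297).
Twice the signed area of △PQR is (186)(297) − (-341)(-162) = 0.
The triangle is degenerate (zero area), so the points are collinear.

Yes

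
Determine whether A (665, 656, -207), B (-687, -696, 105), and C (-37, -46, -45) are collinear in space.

Yes

AB = (-1352, -1352, 312), AC = (-702, -702, 162).
Each component of AC is 27/52 times the corresponding component of AB, so AC = 27/52·AB and the points are collinear.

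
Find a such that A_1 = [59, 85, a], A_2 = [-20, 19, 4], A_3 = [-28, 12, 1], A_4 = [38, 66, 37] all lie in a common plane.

Coplanarity ⇔ det[A_1A_2; A_1A_3; A_1A_4] = 0.
Expanding, this is linear in a: (-30)a + (1290) = 0.
So a = 43.

43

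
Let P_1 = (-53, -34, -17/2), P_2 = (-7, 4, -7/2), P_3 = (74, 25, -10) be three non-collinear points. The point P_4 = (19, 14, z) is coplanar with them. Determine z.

A normal to the plane is n = P_1P_2 × P_1P_3 = (-352, 704, -2112).
P_4 lies in the plane iff n · P_1P_4 = 0.
This gives (-2112)z + (-9504) = 0, so z = -9/2.

-9/2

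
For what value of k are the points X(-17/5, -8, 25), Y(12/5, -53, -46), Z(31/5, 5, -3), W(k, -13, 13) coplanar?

-9/5

The points are coplanar iff XY · (XZ × XW) = 0.
Expanding, this is linear in k: (2183)k + (19647/5) = 0.
So k = -9/5.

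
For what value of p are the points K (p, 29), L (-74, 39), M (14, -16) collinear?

-58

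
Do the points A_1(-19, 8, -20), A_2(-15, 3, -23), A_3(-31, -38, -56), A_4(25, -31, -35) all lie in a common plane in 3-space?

The four points are coplanar iff the 3×3 determinant with rows A_1A_2, A_1A_3, A_1A_4 is zero.
Rows: (4, -5, -3), (-12, -46, -36), (44, -39, -15).
Expanding along the first row: (4)(-714) − (-5)(1764) + (-3)(2492) = -1512.
Nonzero ⇒ not coplanar.

No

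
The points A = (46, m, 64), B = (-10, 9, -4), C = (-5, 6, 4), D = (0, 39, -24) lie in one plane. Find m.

-3

Coplanarity ⇔ det[AB; AC; AD] = 0.
Expanding, this is linear in m: (-180)m + (-540) = 0.
So m = -3.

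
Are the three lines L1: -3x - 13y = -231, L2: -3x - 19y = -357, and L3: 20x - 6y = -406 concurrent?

Intersecting L1 and L2: solving the 2×2 system gives (x, y) = (-14, 21).
Substitute into L3: (20)(-14) + (-6)(21) = -406.
This equals -406, so (-14, 21) lies on all three lines and they are concurrent.

Yes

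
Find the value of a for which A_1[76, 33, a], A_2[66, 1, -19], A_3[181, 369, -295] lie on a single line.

-43

Direction A_2A_3 = (115, 368, -276). From the x-coordinate of A_1, the parameter along the line is τ = (76 − 66)/115 = 2/23.
Then a = (-19) + 2/23·(-276) = -43.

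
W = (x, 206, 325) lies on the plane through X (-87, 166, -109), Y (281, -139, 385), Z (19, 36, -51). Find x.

31

Coplanarity requires XY · (XZ × XW) = 0.
XY = (368, -305, 494), XZ = (106, -130, 58); the triple product is linear in x with coefficient 46530 and constant term -1442430.
Setting it to zero: x = 31.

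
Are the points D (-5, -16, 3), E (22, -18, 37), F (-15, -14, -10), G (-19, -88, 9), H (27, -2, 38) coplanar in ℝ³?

Yes

The plane through D, E, F has normal n = DE × DF = (-42, 11, 34) and equation n·P = 136.
Checking the remaining points: n·G = 136, n·H = 136.
All equal 136, so all 5 points lie in one plane.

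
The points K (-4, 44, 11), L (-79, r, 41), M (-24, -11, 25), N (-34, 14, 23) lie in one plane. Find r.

The points are coplanar iff KL · (KM × KN) = 0.
Expanding, this is linear in r: (-180)r + (-5580) = 0.
So r = -31.

-31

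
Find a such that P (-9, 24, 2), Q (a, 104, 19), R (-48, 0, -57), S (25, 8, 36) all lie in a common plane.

-26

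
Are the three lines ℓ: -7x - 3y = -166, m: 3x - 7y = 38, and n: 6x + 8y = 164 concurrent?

Yes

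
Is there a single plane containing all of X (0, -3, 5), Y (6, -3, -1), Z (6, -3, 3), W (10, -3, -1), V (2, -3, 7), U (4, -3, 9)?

Yes

The plane through X, Y, Z has normal n = XY × XZ = (0, -24, 0) and equation n·P = 72.
Checking the remaining points: n·W = 72, n·V = 72, n·U = 72.
All equal 72, so all 6 points lie in one plane.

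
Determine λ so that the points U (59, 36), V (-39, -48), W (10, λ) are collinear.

The three points are collinear iff det[UV; UW] = 0.
This determinant is linear in λ: (-98)λ + (-588) = 0, so λ = -6.

-6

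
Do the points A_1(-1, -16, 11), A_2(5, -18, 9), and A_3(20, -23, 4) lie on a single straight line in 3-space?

A_1A_2 = (6, -2, -2), A_1A_3 = (21, -7, -7).
A_1A_2 × A_1A_3 = (0, 0, 0).
The cross product vanishes, so the three points are collinear.

Yes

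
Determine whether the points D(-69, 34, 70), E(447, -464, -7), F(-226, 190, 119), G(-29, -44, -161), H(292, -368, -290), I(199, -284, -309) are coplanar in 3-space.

The plane through D, E, F has normal n = DE × DF = (-12390, -13195, 2310) and equation n·P = 567980.
Checking the remaining points: n·G = 567980, n·H = 567980, n·I = 567980.
All equal 567980, so all 6 points lie in one plane.

Yes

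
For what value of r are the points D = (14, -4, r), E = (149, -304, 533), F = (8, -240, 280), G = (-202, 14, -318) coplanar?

Coplanarity ⇔ det[DE; DF; DG] = 0.
Expanding, this is linear in r: (22374)r + (939708) = 0.
So r = -42.

-42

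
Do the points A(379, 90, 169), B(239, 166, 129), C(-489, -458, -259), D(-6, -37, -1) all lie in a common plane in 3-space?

No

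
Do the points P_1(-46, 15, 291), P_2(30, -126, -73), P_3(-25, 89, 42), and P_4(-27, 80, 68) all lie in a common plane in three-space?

No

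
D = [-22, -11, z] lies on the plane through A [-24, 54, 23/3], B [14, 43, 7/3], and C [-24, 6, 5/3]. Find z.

-2/3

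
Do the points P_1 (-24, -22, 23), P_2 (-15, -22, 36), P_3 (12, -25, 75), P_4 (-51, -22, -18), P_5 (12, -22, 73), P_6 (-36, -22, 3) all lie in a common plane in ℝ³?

No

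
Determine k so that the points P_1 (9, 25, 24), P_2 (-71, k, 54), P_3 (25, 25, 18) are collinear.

Collinearity requires P_1P_2 × P_1P_3 = 0; each component is linear in k.
The x-component gives (-6)k + (150) = 0, so k = 25.
The remaining components then also vanish.

25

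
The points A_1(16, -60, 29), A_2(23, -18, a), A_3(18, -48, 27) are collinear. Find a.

22

Collinearity requires A_1A_2 × A_1A_3 = 0; each component is linear in a.
The x-component gives (-12)a + (264) = 0, so a = 22.
The remaining components then also vanish.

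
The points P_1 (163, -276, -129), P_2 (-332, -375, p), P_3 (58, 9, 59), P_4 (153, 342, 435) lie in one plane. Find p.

Coplanarity ⇔ det[P_1P_2; P_1P_3; P_1P_4] = 0.
Expanding, this is linear in p: (-62040)p + (-35735040) = 0.
So p = -576.

-576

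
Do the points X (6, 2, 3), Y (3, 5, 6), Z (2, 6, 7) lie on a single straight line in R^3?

XY = (-3, 3, 3), XZ = (-4, 4, 4).
XY × XZ = (0, 0, 0).
The cross product vanishes, so the three points are collinear.

Yes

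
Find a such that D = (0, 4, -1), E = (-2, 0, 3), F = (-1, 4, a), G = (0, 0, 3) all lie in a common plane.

-1

Coplanarity ⇔ det[DE; DF; DG] = 0.
Expanding, this is linear in a: (-8)a + (-8) = 0.
So a = -1.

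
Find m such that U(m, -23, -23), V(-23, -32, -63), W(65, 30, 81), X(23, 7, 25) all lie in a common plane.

59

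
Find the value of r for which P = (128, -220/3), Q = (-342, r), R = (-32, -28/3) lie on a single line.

The three points are collinear iff det[PQ; PR] = 0.
This determinant is linear in r: (160)r + (-55040/3) = 0, so r = 344/3.

344/3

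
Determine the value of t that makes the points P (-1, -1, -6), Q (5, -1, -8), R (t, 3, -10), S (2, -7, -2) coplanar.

1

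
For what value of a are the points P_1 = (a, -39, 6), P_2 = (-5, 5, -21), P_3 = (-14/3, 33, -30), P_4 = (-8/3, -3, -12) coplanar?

-2/3

Coplanarity ⇔ det[P_1P_2; P_1P_3; P_1P_4] = 0.
Expanding, this is linear in a: (-180)a + (-120) = 0.
So a = -2/3.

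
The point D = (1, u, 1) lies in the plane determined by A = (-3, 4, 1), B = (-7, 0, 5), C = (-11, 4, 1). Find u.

4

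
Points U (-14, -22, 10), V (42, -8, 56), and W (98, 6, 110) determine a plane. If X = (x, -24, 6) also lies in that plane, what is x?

-22

Coplanarity requires UV · (UW × UX) = 0.
UV = (56, 14, 46), UW = (112, 28, 100); the triple product is linear in x with coefficient 112 and constant term 2464.
Setting it to zero: x = -22.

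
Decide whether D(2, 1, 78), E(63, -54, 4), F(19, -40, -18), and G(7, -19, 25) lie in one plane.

No

The four points are coplanar iff the 3×3 determinant with rows DE, DF, DG is zero.
Rows: (61, -55, -74), (17, -41, -96), (5, -20, -53).
Expanding along the first row: (61)(253) − (-55)(-421) + (-74)(-135) = 2268.
Nonzero ⇒ not coplanar.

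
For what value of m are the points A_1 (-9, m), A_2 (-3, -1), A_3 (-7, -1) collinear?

-1

The three points are collinear iff det[A_1A_2; A_1A_3] = 0.
This determinant is linear in m: (-4)m + (-4) = 0, so m = -1.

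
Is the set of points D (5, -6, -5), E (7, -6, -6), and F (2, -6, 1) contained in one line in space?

No

DE = (2, 0, -1), DF = (-3, 0, 6).
Comparing components 3 and 1: (-1)(-3) − (2)(6) = -9 ≠ 0, so DE and DF are not parallel and the points are not collinear.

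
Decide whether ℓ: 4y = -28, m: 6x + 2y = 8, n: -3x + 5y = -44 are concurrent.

No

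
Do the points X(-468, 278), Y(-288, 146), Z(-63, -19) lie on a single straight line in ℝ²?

Yes

XY = (180, -132), XZ = (405, -297).
Twice the signed area of △XYZ is (180)(-297) − (-132)(405) = 0.
The triangle is degenerate (zero area), so the points are collinear.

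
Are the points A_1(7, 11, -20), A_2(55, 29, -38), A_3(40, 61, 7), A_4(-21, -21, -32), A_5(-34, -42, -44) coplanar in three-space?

The plane through A_1, A_2, A_3 has normal n = A_1A_2 × A_1A_3 = (1386, -1890, 1806) and equation n·P = -47208.
Checking the remaining points: n·A_4 = -47208, n·A_5 = -47208.
All equal -47208, so all 5 points lie in one plane.

Yes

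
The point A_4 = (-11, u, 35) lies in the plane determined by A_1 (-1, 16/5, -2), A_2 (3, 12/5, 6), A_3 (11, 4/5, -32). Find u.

The plane through A_1, A_2, A_3 has equation (216/5)x + 216y = 648.
Substituting A_4: (216)u + (-2376/5) = 648, so u = 26/5.

26/5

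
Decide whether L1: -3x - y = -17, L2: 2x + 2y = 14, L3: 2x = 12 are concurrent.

No

The three lines meet at one point iff the augmented coefficient matrix [aᵢ bᵢ cᵢ] has rank < 3, i.e. its determinant vanishes.
Here the determinant is -8.
Nonzero, so no common point exists.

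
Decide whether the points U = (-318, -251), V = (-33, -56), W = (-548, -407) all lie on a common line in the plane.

No

UV = (285, 195), UW = (-230, -156).
det[UV; UW] = (285)(-156) − (195)(-230) = 390.
The determinant is nonzero, so they are not collinear.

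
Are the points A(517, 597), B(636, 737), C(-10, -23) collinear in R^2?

AB = (119, 140), AC = (-527, -620).
det[AB; AC] = (119)(-620) − (140)(-527) = 0.
The determinant is zero, so the points are collinear.

Yes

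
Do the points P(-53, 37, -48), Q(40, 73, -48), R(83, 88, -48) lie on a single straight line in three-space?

No

PQ = (93, 36, 0), PR = (136, 51, 0).
Comparing components 1 and 2: (93)(51) − (36)(136) = -153 ≠ 0, so PQ and PR are not parallel and the points are not collinear.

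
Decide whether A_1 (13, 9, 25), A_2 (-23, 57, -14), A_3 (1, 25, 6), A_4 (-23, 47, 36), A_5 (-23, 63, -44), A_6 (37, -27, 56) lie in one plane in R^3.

The plane through A_1, A_2, A_3 has normal n = A_1A_2 × A_1A_3 = (-288, -216, 0) and equation n·P = -5688.
Checking the remaining points: n·A_4 = -3528, n·A_5 = -6984, n·A_6 = -4824.
Since n·A_4 = -3528 ≠ -5688, A_4 is off the plane and the points are not all coplanar.

No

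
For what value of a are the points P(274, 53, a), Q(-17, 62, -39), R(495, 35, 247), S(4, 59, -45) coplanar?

Coplanarity ⇔ det[PQ; PR; PS] = 0.
Expanding, this is linear in a: (969)a + (-177327) = 0.
So a = 183.

183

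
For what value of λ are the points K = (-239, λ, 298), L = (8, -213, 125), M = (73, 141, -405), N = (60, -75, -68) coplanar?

The points are coplanar iff KL · (KM × KN) = 0.
Expanding, this is linear in λ: (15015)λ + (6021015) = 0.
So λ = -401.

-401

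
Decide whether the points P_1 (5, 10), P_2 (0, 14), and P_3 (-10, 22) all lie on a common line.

Yes

P_1P_2 = (-5, 4), P_1P_3 = (-15, 12).
det[P_1P_2; P_1P_3] = (-5)(12) − (4)(-15) = 0.
The determinant is zero, so the points are collinear.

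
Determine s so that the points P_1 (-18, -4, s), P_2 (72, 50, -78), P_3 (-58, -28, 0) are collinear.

-24

Collinearity requires P_1P_2 × P_1P_3 = 0; each component is linear in s.
The x-component gives (-78)s + (-1872) = 0, so s = -24.
The remaining components then also vanish.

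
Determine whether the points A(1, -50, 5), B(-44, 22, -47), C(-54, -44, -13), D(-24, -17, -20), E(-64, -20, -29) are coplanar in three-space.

Yes

The plane through A, B, C has normal n = AB × AC = (-984, 2050, 3690) and equation n·P = -85034.
Checking the remaining points: n·D = -85034, n·E = -85034.
All equal -85034, so all 5 points lie in one plane.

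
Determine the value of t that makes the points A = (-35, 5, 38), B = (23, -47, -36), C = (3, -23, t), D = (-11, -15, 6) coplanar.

Normal to plane ABD: n = (184, 80, 88); plane equation n·P = -2696.
Requiring n·C = -2696: (88)t + (-1288) = -2696.
So t = -16.

-16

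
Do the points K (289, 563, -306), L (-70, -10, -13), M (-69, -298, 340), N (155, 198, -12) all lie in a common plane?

With K as base: KL = (-359, -573, 293), KM = (-358, -861, 646), KN = (-134, -365, 294).
KM × KN = (-17344, 18688, 15296).
KL · (KM × KN) = 0.
The scalar triple product vanishes, so the four points are coplanar.

Yes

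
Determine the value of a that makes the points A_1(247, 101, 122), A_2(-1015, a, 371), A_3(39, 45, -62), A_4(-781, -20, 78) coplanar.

7

Normal to plane A_1A_3A_4: n = (-19800, 180000, -32400); plane equation n·P = 9336600.
Requiring n·A_2 = 9336600: (180000)a + (8076600) = 9336600.
So a = 7.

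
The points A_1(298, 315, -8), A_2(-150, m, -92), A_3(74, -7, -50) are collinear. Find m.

Collinearity requires A_1A_2 × A_1A_3 = 0; each component is linear in m.
The x-component gives (-42)m + (-13818) = 0, so m = -329.
The remaining components then also vanish.

-329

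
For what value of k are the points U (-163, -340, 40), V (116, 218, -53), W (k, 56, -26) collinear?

35

Direction UV = (279, 558, -93). From the y-coordinate of W, the parameter along the line is τ = (56 − (-340))/558 = 22/31.
Then k = (-163) + 22/31·(279) = 35.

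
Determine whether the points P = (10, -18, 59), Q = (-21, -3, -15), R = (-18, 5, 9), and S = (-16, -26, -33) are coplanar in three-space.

The four points are coplanar iff the 3×3 determinant with rows PQ, PR, PS is zero.
Rows: (-31, 15, -74), (-28, 23, -50), (-26, -8, -92).
Expanding along the first row: (-31)(-2516) − (15)(1276) + (-74)(822) = -1972.
Nonzero ⇒ not coplanar.

No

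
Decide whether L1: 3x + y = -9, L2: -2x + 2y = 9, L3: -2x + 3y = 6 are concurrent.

The three lines meet at one point iff the augmented coefficient matrix [aᵢ bᵢ cᵢ] has rank < 3, i.e. its determinant vanishes.
Here the determinant is -33.
Nonzero, so no common point exists.

No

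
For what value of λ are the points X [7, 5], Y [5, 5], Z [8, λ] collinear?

5

The three points are collinear iff det[XY; XZ] = 0.
This determinant is linear in λ: (-2)λ + (10) = 0, so λ = 5.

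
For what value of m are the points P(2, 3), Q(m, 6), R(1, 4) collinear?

-1

The three points are collinear iff det[PQ; PR] = 0.
This determinant is linear in m: (1)m + (1) = 0, so m = -1.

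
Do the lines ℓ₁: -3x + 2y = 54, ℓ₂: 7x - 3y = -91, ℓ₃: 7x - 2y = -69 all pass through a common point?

Intersecting ℓ₁ and ℓ₂: solving the 2×2 system gives (x, y) = (-4, 21).
Substitute into ℓ₃: (7)(-4) + (-2)(21) = -70.
But ℓ₃ requires -69 ≠ -70, so the three lines have no common point.

No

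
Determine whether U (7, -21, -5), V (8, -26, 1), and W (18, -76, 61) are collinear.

UV = (1, -5, 6), UW = (11, -55, 66).
UV × UW = (0, 0, 0).
The cross product vanishes, so the three points are collinear.

Yes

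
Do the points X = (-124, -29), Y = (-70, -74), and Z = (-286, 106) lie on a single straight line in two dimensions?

Yes

XY = (54, -45), XZ = (-162, 135).
det[XY; XZ] = (54)(135) − (-45)(-162) = 0.
The determinant is zero, so the points are collinear.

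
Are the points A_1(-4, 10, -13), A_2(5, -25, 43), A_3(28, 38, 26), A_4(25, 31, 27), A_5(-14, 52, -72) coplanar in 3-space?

The plane through A_1, A_2, A_3 has normal n = A_1A_2 × A_1A_3 = (-2933, 1441, 1372) and equation n·P = 8306.
Checking the remaining points: n·A_4 = 8390, n·A_5 = 17210.
Since n·A_4 = 8390 ≠ 8306, A_4 is off the plane and the points are not all coplanar.

No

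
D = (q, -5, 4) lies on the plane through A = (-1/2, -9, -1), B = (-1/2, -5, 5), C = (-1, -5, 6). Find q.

A normal to the plane is n = AB × AC = (4, -3, 2).
D lies in the plane iff n · AD = 0.
This gives (4)q + (0) = 0, so q = 0.

0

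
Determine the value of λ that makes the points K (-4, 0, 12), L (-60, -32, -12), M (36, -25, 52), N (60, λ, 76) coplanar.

Coplanarity ⇔ det[KL; KM; KN] = 0.
Expanding, this is linear in λ: (1280)λ + (51200) = 0.
So λ = -40.

-40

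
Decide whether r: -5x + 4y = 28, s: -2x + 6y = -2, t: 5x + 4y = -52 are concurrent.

Yes

Intersecting r and s: solving the 2×2 system gives (x, y) = (-8, -3).
Substitute into t: (5)(-8) + (4)(-3) = -52.
This equals -52, so (-8, -3) lies on all three lines and they are concurrent.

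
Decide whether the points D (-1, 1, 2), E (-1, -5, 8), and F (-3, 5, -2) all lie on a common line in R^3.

No

DE = (0, -6, 6), DF = (-2, 4, -4).
DE × DF = (0, -12, -12).
The cross product is nonzero, so the points do not lie on one line.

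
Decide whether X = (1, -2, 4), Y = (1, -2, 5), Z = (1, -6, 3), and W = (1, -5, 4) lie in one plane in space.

Yes

With X as base: XY = (0, 0, 1), XZ = (0, -4, -1), XW = (0, -3, 0).
XZ × XW = (-3, 0, 0).
XY · (XZ × XW) = 0.
The scalar triple product vanishes, so the four points are coplanar.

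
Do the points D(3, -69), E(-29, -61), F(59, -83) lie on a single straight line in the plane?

DE = (-32, 8), DF = (56, -14).
det[DE; DF] = (-32)(-14) − (8)(56) = 0.
The determinant is zero, so the points are collinear.

Yes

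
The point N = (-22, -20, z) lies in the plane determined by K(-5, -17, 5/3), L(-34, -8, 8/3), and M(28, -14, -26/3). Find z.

A normal to the plane is n = KL × KM = (-96, -800/3, -384).
N lies in the plane iff n · KN = 0.
This gives (-384)z + (3072) = 0, so z = 8.

8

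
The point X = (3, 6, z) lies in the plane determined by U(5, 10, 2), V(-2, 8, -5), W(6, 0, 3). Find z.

0

A normal to the plane is n = UV × UW = (-72, 0, 72).
X lies in the plane iff n · UX = 0.
This gives (72)z + (0) = 0, so z = 0.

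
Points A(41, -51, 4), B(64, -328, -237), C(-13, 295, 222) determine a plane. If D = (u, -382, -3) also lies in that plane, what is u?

Coplanarity requires AB · (AC × AD) = 0.
AB = (23, -277, -241), AC = (-54, 346, 218); the triple product is linear in u with coefficient 23000 and constant term -3542000.
Setting it to zero: u = 154.

154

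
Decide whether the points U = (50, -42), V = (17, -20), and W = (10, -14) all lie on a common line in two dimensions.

No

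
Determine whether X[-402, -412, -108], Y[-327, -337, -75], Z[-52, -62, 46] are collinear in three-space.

XY = (75, 75, 33), XZ = (350, 350, 154).
XY × XZ = (0, 0, 0).
The cross product vanishes, so the three points are collinear.

Yes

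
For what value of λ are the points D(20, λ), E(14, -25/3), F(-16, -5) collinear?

Collinearity: (D − E) must be parallel to (F − E) = (-30, 10/3).
Cross-multiplying the components: (λ − (-25/3))·(-30) = (6)·(10/3).
Solving gives λ = -9.

-9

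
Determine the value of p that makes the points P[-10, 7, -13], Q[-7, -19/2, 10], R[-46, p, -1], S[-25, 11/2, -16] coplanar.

Normal to plane PQS: n = (84, -336, -252); plane equation n·X = 84.
Requiring n·R = 84: (-336)p + (-3612) = 84.
So p = -11.

-11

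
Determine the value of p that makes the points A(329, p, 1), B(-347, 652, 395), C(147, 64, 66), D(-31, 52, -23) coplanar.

-92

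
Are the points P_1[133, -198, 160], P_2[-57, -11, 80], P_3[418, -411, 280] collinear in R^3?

No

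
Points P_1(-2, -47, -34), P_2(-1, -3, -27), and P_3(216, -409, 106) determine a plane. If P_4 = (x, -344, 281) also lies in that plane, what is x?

A normal to the plane is n = P_1P_2 × P_1P_3 = (8694, 1386, -9954).
P_4 lies in the plane iff n · P_1P_4 = 0.
This gives (8694)x + (-3529764) = 0, so x = 406.

406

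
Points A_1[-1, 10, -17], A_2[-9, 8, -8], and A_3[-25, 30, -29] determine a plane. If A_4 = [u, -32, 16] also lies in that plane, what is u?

39

Coplanarity requires A_1A_2 · (A_1A_3 × A_1A_4) = 0.
A_1A_2 = (-8, -2, 9), A_1A_3 = (-24, 20, -12); the triple product is linear in u with coefficient -156 and constant term 6084.
Setting it to zero: u = 39.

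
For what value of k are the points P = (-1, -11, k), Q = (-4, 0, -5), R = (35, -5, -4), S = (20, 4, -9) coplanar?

2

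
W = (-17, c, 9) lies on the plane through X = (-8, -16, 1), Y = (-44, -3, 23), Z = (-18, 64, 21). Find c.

Coplanarity requires XY · (XZ × XW) = 0.
XY = (-36, 13, 22), XZ = (-10, 80, 20); the triple product is linear in c with coefficient 500 and constant term -500.
Setting it to zero: c = 1.

1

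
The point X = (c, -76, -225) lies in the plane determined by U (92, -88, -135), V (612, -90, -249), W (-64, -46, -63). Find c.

560

Coplanarity requires UV · (UW × UX) = 0.
UV = (520, -2, -114), UW = (-156, 42, 72); the triple product is linear in c with coefficient 4644 and constant term -2600640.
Setting it to zero: c = 560.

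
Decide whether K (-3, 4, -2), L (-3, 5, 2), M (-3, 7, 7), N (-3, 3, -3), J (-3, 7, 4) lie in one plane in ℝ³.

Yes

The plane through K, L, M has normal n = KL × KM = (-3, 0, 0) and equation n·P = 9.
Checking the remaining points: n·N = 9, n·J = 9.
All equal 9, so all 5 points lie in one plane.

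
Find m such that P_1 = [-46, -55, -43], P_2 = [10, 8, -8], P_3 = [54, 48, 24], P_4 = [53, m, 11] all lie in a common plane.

73

The points are coplanar iff P_1P_2 · (P_1P_3 × P_1P_4) = 0.
Expanding, this is linear in m: (-252)m + (18396) = 0.
So m = 73.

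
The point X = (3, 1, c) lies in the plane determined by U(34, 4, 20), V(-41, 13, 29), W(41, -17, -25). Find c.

9

A normal to the plane is n = UV × UW = (-216, -3312, 1512).
X lies in the plane iff n · UX = 0.
This gives (1512)c + (-13608) = 0, so c = 9.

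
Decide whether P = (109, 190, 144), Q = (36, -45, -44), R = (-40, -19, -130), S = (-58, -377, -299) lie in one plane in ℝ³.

The four points are coplanar iff the 3×3 determinant with rows PQ, PR, PS is zero.
Rows: (-73, -235, -188), (-149, -209, -274), (-167, -567, -443).
Expanding along the first row: (-73)(-62771) − (-235)(20249) + (-188)(49580) = 19758.
Nonzero ⇒ not coplanar.

No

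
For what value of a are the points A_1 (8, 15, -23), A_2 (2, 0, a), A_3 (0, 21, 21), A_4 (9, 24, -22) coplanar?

-3

Normal to plane A_1A_3A_4: n = (-390, 52, -78); plane equation n·P = -546.
Requiring n·A_2 = -546: (-78)a + (-780) = -546.
So a = -3.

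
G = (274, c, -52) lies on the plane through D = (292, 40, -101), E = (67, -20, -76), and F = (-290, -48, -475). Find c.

28

The plane through D, E, F has equation 24640x − 98700y − 15120z = 4774000.
Substituting G: (-98700)c + (7537600) = 4774000, so c = 28.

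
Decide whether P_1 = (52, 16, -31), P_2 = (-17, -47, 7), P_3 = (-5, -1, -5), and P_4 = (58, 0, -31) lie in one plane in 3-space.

The four points are coplanar iff the 3×3 determinant with rows P_1P_2, P_1P_3, P_1P_4 is zero.
Rows: (-69, -63, 38), (-57, -17, 26), (6, -16, 0).
Expanding along the first row: (-69)(416) − (-63)(-156) + (38)(1014) = 0.
Zero determinant ⇒ coplanar.

Yes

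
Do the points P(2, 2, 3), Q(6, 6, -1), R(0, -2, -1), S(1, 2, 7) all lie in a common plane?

Yes

The four points are coplanar iff the 3×3 determinant with rows PQ, PR, PS is zero.
Rows: (4, 4, -4), (-2, -4, -4), (-1, 0, 4).
Expanding along the first row: (4)(-16) − (4)(-12) + (-4)(-4) = 0.
Zero determinant ⇒ coplanar.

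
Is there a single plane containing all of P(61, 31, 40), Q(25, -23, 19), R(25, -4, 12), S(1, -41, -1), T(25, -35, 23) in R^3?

The plane through P, Q, R has normal n = PQ × PR = (777, -252, -684) and equation n·X = 12225.
Checking the remaining points: n·S = 11793, n·T = 12513.
Since n·S = 11793 ≠ 12225, S is off the plane and the points are not all coplanar.

No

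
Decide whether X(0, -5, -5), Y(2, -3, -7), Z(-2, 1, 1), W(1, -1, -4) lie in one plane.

No

The four points are coplanar iff the 3×3 determinant with rows XY, XZ, XW is zero.
Rows: (2, 2, -2), (-2, 6, 6), (1, 4, 1).
Expanding along the first row: (2)(-18) − (2)(-8) + (-2)(-14) = 8.
Nonzero ⇒ not coplanar.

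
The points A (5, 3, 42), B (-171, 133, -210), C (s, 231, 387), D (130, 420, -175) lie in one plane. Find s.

614

Normal to plane ABD: n = (76874, -69692, -89642); plane equation n·P = -3589670.
Requiring n·C = -3589670: (76874)s + (-50790306) = -3589670.
So s = 614.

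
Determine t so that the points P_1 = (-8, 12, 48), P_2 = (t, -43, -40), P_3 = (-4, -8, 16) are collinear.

3

Collinearity requires P_1P_2 × P_1P_3 = 0; each component is linear in t.
The y-component gives (32)t + (-96) = 0, so t = 3.
The remaining components then also vanish.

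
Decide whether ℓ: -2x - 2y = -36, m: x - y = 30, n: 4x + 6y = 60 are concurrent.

Yes

The three lines meet at one point iff the augmented coefficient matrix [aᵢ bᵢ cᵢ] has rank < 3, i.e. its determinant vanishes.
Here the determinant is 0.
It vanishes, so the lines are concurrent at (24, -6).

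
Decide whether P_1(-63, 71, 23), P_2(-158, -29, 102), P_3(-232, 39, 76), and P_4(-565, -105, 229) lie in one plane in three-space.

Yes

With P_1 as base: P_1P_2 = (-95, -100, 79), P_1P_3 = (-169, -32, 53), P_1P_4 = (-502, -176, 206).
P_1P_3 × P_1P_4 = (2736, 8208, 13680).
P_1P_2 · (P_1P_3 × P_1P_4) = 0.
The scalar triple product vanishes, so the four points are coplanar.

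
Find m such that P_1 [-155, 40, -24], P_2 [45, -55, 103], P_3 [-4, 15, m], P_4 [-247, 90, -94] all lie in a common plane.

Coplanarity ⇔ det[P_1P_2; P_1P_3; P_1P_4] = 0.
Expanding, this is linear in m: (-1260)m + (-17640) = 0.
So m = -14.

-14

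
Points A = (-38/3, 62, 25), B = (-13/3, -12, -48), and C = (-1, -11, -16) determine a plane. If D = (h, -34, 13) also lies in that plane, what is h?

The plane through A, B, C has equation −2295x − 510y + 255z = 3825.
Substituting D: (-2295)h + (20655) = 3825, so h = 22/3.

22/3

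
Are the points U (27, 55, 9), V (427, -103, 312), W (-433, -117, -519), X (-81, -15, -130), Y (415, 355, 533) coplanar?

The plane through U, V, W has normal n = UV × UW = (135540, 71820, -141480) and equation n·P = 6336360.
Checking the remaining points: n·X = 6336360, n·Y = 6336360.
All equal 6336360, so all 5 points lie in one plane.

Yes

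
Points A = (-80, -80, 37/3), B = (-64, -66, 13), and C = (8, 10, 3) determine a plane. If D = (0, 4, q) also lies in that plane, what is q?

The plane through A, B, C has equation −(572/3)x + 208y + 208z = 3536/3.
Substituting D: (208)q + (832) = 3536/3, so q = 5/3.

5/3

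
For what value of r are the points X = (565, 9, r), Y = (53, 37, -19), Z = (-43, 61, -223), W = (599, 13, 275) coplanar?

299

The points are coplanar iff XY · (XZ × XW) = 0.
Expanding, this is linear in r: (10800)r + (-3229200) = 0.
So r = 299.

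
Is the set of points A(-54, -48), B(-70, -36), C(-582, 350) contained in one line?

AB = (-16, 12), AC = (-528, 398).
det[AB; AC] = (-16)(398) − (12)(-528) = -32.
The determinant is nonzero, so they are not collinear.

No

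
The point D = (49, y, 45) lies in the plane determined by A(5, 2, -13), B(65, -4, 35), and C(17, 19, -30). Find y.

Coplanarity requires AB · (AC × AD) = 0.
AB = (60, -6, 48), AC = (12, 17, -17); the triple product is linear in y with coefficient 1596 and constant term 28728.
Setting it to zero: y = -18.

-18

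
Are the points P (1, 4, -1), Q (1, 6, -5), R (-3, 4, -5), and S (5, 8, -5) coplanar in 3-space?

A normal to the plane through P, Q, R is n = PQ × PR = (-8, 16, 8).
The plane has equation n·X = 48. For S: n·S = 48.
Equal, so S lies in the plane and all four are coplanar.

Yes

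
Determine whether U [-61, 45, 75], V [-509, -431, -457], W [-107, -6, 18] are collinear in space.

No

UV = (-448, -476, -532), UW = (-46, -51, -57).
Comparing components 3 and 1: (-532)(-46) − (-448)(-57) = -1064 ≠ 0, so UV and UW are not parallel and the points are not collinear.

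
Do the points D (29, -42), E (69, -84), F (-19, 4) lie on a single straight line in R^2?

DE = (40, -42), DF = (-48, 46).
Twice the signed area of △DEF is (40)(46) − (-42)(-48) = -176.
The area is nonzero, so the three points are not collinear.

No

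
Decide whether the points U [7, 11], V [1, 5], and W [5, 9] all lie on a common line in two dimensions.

Yes

UV = (-6, -6), UW = (-2, -2).
Checking proportionality: UW = 1/3·UV, so the vectors are parallel and the points are collinear.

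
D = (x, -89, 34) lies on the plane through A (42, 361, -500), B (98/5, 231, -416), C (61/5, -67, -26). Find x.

93/5

A normal to the plane is n = AB × AC = (-25668, 40572/5, 28566/5).
D lies in the plane iff n · AD = 0.
This gives (-25668)x + (2387124/5) = 0, so x = 93/5.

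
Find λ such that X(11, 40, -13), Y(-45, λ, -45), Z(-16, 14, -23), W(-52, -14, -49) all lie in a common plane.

-8

Coplanarity ⇔ det[XY; XZ; XW] = 0.
Expanding, this is linear in λ: (-342)λ + (-2736) = 0.
So λ = -8.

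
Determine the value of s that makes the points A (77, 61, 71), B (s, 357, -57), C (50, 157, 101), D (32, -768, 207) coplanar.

149

Normal to plane ACD: n = (37926, 2322, 26703); plane equation n·P = 4957857.
Requiring n·B = 4957857: (37926)s + (-693117) = 4957857.
So s = 149.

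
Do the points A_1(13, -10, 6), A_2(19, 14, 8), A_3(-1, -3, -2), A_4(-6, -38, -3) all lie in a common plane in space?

No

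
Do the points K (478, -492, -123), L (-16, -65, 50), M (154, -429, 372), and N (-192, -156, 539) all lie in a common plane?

Yes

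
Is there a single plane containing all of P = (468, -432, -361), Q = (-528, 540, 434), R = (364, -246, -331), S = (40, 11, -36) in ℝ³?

A normal to the plane through P, Q, R is n = PQ × PR = (-118710, -52800, -84168).
The plane has equation n·X = -2362032. For S: n·S = -2299152.
-2299152 ≠ -2362032, so S is off the plane.

No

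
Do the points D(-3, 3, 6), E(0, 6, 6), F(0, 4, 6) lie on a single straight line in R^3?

DE = (3, 3, 0), DF = (3, 1, 0).
Comparing components 1 and 2: (3)(1) − (3)(3) = -6 ≠ 0, so DE and DF are not parallel and the points are not collinear.

No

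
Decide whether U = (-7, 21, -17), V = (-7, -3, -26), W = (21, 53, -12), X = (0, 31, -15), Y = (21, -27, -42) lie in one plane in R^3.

Yes

The plane through U, V, W has normal n = UV × UW = (168, -252, 672) and equation n·P = -17892.
Checking the remaining points: n·X = -17892, n·Y = -17892.
All equal -17892, so all 5 points lie in one plane.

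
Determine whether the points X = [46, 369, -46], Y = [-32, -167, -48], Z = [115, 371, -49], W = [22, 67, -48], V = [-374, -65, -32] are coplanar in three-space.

Yes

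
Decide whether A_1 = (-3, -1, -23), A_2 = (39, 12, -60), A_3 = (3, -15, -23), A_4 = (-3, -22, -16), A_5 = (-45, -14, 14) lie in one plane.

The plane through A_1, A_2, A_3 has normal n = A_1A_2 × A_1A_3 = (-518, -222, -666) and equation n·P = 17094.
Checking the remaining points: n·A_4 = 17094, n·A_5 = 17094.
All equal 17094, so all 5 points lie in one plane.

Yes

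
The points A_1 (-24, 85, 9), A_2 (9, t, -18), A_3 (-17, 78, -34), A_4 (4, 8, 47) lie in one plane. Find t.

Coplanarity ⇔ det[A_1A_2; A_1A_3; A_1A_4] = 0.
Expanding, this is linear in t: (-1470)t + (16170) = 0.
So t = 11.

11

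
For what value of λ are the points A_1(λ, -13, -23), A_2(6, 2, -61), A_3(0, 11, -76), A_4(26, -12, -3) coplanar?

Coplanarity ⇔ det[A_1A_2; A_1A_3; A_1A_4] = 0.
Expanding, this is linear in λ: (-312)λ + (6240) = 0.
So λ = 20.

20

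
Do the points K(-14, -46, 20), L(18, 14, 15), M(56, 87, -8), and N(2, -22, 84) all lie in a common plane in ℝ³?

A normal to the plane through K, L, M is n = KL × KM = (-1015, 546, 56).
The plane has equation n·P = -9786. For N: n·N = -9338.
-9338 ≠ -9786, so N is off the plane.

No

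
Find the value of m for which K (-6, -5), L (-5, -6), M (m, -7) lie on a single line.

-4

Collinearity: (M − K) must be parallel to (L − K) = (1, -1).
Cross-multiplying the components: (m − (-6))·(-1) = (-2)·(1).
Solving gives m = -4.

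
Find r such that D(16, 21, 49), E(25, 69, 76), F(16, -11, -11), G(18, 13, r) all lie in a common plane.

20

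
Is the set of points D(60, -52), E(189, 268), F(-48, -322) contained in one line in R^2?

No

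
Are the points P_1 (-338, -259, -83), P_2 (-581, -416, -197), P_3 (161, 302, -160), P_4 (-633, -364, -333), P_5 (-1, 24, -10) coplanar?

Yes

The plane through P_1, P_2, P_3 has normal n = P_1P_2 × P_1P_3 = (76043, -75597, -57980) and equation n·P = -1310571.
Checking the remaining points: n·P_4 = -1310571, n·P_5 = -1310571.
All equal -1310571, so all 5 points lie in one plane.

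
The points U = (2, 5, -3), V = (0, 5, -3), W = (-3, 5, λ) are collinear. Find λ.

Collinearity requires UV × UW = 0; each component is linear in λ.
The y-component gives (2)λ + (6) = 0, so λ = -3.
The remaining components then also vanish.

-3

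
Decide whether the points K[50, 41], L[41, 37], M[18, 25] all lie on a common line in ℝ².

No

KL = (-9, -4), KM = (-32, -16).
det[KL; KM] = (-9)(-16) − (-4)(-32) = 16.
The determinant is nonzero, so they are not collinear.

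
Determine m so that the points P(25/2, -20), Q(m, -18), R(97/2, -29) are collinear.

The three points are collinear iff det[PQ; PR] = 0.
This determinant is linear in m: (-9)m + (81/2) = 0, so m = 9/2.

9/2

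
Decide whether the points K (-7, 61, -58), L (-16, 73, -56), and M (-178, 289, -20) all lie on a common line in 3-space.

Yes

KL = (-9, 12, 2), KM = (-171, 228, 38).
Each component of KM is 19 times the corresponding component of KL, so KM = 19·KL and the points are collinear.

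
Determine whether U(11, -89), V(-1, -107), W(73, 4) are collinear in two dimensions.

UV = (-12, -18), UW = (62, 93).
Checking proportionality: UW = -31/6·UV, so the vectors are parallel and the points are collinear.

Yes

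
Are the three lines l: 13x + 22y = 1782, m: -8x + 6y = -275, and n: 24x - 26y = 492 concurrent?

Intersecting l and m: solving the 2×2 system gives (x, y) = (8371/127, 10681/254).
Substitute into n: (24)(8371/127) + (-26)(10681/254) = 62051/127.
But n requires 492 ≠ 62051/127, so the three lines have no common point.

No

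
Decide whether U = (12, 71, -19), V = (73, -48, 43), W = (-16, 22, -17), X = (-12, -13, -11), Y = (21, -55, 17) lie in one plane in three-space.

The plane through U, V, W has normal n = UV × UW = (2800, -1858, -6321) and equation n·P = 21781.
Checking the remaining points: n·X = 60085, n·Y = 53533.
Since n·X = 60085 ≠ 21781, X is off the plane and the points are not all coplanar.

No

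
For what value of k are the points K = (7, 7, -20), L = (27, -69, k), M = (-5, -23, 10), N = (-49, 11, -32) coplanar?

63

Normal to plane KMN: n = (240, -1824, -1728); plane equation n·P = 23472.
Requiring n·L = 23472: (-1728)k + (132336) = 23472.
So k = 63.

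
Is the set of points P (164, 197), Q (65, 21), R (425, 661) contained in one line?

PQ = (-99, -176), PR = (261, 464).
det[PQ; PR] = (-99)(464) − (-176)(261) = 0.
The determinant is zero, so the points are collinear.

Yes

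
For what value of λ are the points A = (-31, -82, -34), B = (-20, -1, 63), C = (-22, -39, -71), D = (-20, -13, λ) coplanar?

3

Coplanarity ⇔ det[AB; AC; AD] = 0.
Expanding, this is linear in λ: (-256)λ + (768) = 0.
So λ = 3.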